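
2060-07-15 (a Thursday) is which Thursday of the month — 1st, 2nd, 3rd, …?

3rd

Day 15 falls in week ⌈15/7⌉ of the month.
Days 1–7 hold the 1st Thursday, 8–14 the 2nd, 15–21 the 3rd, 22–28 the 4th, 29–31 the 5th.
15 is in the range for the 3rd.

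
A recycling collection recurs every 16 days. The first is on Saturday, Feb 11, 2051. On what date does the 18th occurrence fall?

The 18th occurrence is 17 intervals after the first: 17 × 16 = 272 days after Feb 11, 2051.
Feb has 28 days — 17 days to the end of Feb leaves 255.
Mar has 31 days (224 left).
Apr has 30 days (194 left).
May has 31 days (163 left).
Jun has 30 days (133 left).
Jul has 31 days (102 left).
Aug has 31 days (71 left).
Sep has 30 days (41 left).
Oct has 31 days (10 left).
10 days into Nov → Nov 10, 2051.

Nov 10, 2051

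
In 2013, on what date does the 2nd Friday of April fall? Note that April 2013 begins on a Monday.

2013-04-12

April 2013 begins on a Monday, so the first Friday is April 5 (4 days later).
The 2nd Friday is 1 weeks later: 5 + 7 = 12.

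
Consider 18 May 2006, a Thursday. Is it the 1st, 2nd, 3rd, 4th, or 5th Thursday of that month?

3rd

Day 18 falls in week ⌈18/7⌉ of the month.
Days 1–7 hold the 1st Thursday, 8–14 the 2nd, 15–21 the 3rd, 22–28 the 4th, 29–31 the 5th.
18 is in the range for the 3rd.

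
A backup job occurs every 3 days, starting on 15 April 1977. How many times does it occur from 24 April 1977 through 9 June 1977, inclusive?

16

Occurrences land 3·i days after 15 April 1977 for i = 0, 1, 2, …
24 April 1977 is 9 days after the start; 9 ÷ 3 = 3 remainder 0. First occurrence in the window: #4 on 24 April 1977 (3×3 = 9 days in).
9 June 1977 is 55 days after the start; 55 ÷ 3 = 18 remainder 1. Last occurrence in the window: #19 on 8 June 1977.
Occurrences #4 through #19: 16 in total.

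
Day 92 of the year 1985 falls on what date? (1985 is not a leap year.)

Jan has 31 days (92 − 31 = 61 remain).
Feb has 28 days (61 − 28 = 33 remain).
Mar has 31 days (33 − 31 = 2 remain).
2 into Apr → Apr 2.

Apr 2, 1985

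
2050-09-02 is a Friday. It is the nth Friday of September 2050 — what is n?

Day 2 falls in week ⌈2/7⌉ of the month.
Days 1–7 hold the 1st Friday, 8–14 the 2nd, 15–21 the 3rd, 22–28 the 4th, 29–31 the 5th.
2 is in the range for the 1st.

1st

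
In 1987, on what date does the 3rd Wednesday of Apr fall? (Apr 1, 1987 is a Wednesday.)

Apr 1987 begins on a Wednesday, so the first Wednesday is Apr 1.
The 3rd Wednesday is 2 weeks later: 1 + 14 = 15.

Apr 15, 1987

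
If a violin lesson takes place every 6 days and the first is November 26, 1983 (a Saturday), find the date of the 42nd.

July 29, 1984

The 42nd occurrence is 41 intervals after the first: 41 × 6 = 246 days after November 26, 1983.
November has 30 days — 4 days to the end of November leaves 242.
December has 31 days (211 left).
January has 31 days (180 left).
February has 29 days (151 left).
March has 31 days (120 left).
April has 30 days (90 left).
May has 31 days (59 left).
June has 30 days (29 left).
29 days into July → July 29, 1984.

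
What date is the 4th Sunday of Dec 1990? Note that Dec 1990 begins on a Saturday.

Dec 1990 begins on a Saturday, so the first Sunday is Dec 2 (1 day later).
The 4th Sunday is 3 weeks later: 2 + 21 = 23.

Dec 23, 1990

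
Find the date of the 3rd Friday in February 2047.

The first Friday of February 2047 is February 1.
The 3rd Friday is 2 weeks later: 1 + 14 = 15.

February 15, 2047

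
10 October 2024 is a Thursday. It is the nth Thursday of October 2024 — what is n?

2nd

Day 10 falls in week ⌈10/7⌉ of the month.
Days 1–7 hold the 1st Thursday, 8–14 the 2nd, 15–21 the 3rd, 22–28 the 4th, 29–31 the 5th.
10 is in the range for the 2nd.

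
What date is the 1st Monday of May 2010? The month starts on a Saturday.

May 2010 begins on a Saturday, so the first Monday is May 3 (2 days later).

May 3, 2010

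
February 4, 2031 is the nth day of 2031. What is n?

Days in months before February: 31 = 31.
Plus 4 days into February → day 35.

35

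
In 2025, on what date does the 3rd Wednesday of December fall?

2025-12-17

December 2025 begins on a Monday, so the first Wednesday is December 3 (2 days later).
The 3rd Wednesday is 2 weeks later: 3 + 14 = 17.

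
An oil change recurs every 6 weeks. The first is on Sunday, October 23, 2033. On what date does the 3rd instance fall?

January 15, 2034

The 3rd occurrence is 2 intervals after the first: 2 × 42 = 84 days after October 23, 2033.
October has 31 days — 8 days to the end of October leaves 76.
November has 30 days (46 left).
December has 31 days (15 left).
15 days into January → January 15, 2034.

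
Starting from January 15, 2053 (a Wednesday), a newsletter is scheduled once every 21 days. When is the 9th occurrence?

July 2, 2053

The 9th occurrence is 8 intervals after the first: 8 × 21 = 168 days after January 15, 2053.
January has 31 days — 16 days to the end of January leaves 152.
February has 28 days (124 left).
March has 31 days (93 left).
April has 30 days (63 left).
May has 31 days (32 left).
June has 30 days (2 left).
2 days into July → July 2, 2053.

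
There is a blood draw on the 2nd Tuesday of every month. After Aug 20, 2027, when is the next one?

Sep 14, 2027

Aug 2027 starts on a Sunday; its first Tuesday is the 3rd, so the 2nd Tuesday is the 10th — Aug 10, 2027.
That is not after Aug 20, 2027, so look at Sep 2027.
Sep 2027 starts on a Wednesday; its first Tuesday is the 7th, so the 2nd Tuesday is the 14th — Sep 14, 2027.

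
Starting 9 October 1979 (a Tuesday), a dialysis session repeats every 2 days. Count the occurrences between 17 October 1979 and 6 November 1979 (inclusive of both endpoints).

Occurrences land 2·i days after 9 October 1979 for i = 0, 1, 2, …
17 October 1979 is 8 days after the start; 8 ÷ 2 = 4 remainder 0. First occurrence in the window: #5 on 17 October 1979 (4×2 = 8 days in).
6 November 1979 is 28 days after the start; 28 ÷ 2 = 14 remainder 0. Last occurrence in the window: #15 on 6 November 1979.
Occurrences #5 through #15: 11 in total.

11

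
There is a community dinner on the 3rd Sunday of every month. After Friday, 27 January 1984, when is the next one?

January 1984 starts on a Sunday; its first Sunday is the 1st, so the 3rd Sunday is the 15th — 15 January 1984.
That is not after 27 January 1984, so look at February 1984.
February 1984 starts on a Wednesday; its first Sunday is the 5th, so the 3rd Sunday is the 19th — 19 February 1984.

19 February 1984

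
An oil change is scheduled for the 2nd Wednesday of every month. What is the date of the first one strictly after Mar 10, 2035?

Mar 14, 2035

Mar 2035 starts on a Thursday; its first Wednesday is the 7th, so the 2nd Wednesday is the 14th — Mar 14, 2035.
Mar 14, 2035 is after Mar 10, 2035, so that is the next one.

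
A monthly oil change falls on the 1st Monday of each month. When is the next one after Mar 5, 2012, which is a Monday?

Apr 2, 2012

Mar 2012 starts on a Thursday, so its 1st Monday is Mar 5, 2012 (4 days in).
That is not after Mar 5, 2012, so look at Apr 2012.
Apr 2012 starts on a Sunday, so its 1st Monday is Apr 2, 2012 (1 day in).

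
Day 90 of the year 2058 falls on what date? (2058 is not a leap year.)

Mar 31, 2058

Jan has 31 days (90 − 31 = 59 remain).
Feb has 28 days (59 − 28 = 31 remain).
31 into Mar → Mar 31.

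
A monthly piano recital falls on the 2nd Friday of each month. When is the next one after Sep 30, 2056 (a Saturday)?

Sep 2056 starts on a Friday; its first Friday is the 1st, so the 2nd Friday is the 8th — Sep 8, 2056.
That is not after Sep 30, 2056, so look at Oct 2056.
Oct 2056 starts on a Sunday; its first Friday is the 6th, so the 2nd Friday is the 13th — Oct 13, 2056.

Oct 13, 2056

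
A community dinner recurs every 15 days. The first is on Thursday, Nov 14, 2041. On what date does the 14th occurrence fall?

The 14th occurrence is 13 intervals after the first: 13 × 15 = 195 days after Nov 14, 2041.
Nov has 30 days — 16 days to the end of Nov leaves 179.
Dec has 31 days (148 left).
Jan has 31 days (117 left).
Feb has 28 days (89 left).
Mar has 31 days (58 left).
Apr has 30 days (28 left).
28 days into May → May 28, 2042.

May 28, 2042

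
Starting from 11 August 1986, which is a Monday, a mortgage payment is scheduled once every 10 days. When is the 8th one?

20 October 1986

The 8th occurrence is 7 intervals after the first: 7 × 10 = 70 days after 11 August 1986.
August has 31 days — 20 days to the end of August leaves 50.
September has 30 days (20 left).
20 days into October → 20 October 1986.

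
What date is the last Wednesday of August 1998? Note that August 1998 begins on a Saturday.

August 1998 begins on a Saturday, so the first Wednesday is August 5 (4 days later).
August 1998 has 31 days. Adding weeks: 5, 12, 19, 26 — the last one ≤ 31 is the 26th.

1998-08-26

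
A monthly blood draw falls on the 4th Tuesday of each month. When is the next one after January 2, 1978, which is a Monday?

January 1978 starts on a Sunday; its first Tuesday is the 3rd, so the 4th Tuesday is the 24th — January 24, 1978.
January 24, 1978 is after January 2, 1978, so that is the next one.

January 24, 1978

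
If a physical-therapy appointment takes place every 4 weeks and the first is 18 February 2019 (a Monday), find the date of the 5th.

The 5th occurrence is 4 intervals after the first: 4 × 28 = 112 days after 18 February 2019.
February has 28 days — 10 days to the end of February leaves 102.
March has 31 days (71 left).
April has 30 days (41 left).
May has 31 days (10 left).
10 days into June → 10 June 2019.

10 June 2019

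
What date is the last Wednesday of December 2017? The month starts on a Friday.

December 2017 begins on a Friday, so the first Wednesday is December 6 (5 days later).
December 2017 has 31 days. Adding weeks: 6, 13, 20, 27 — the last one ≤ 31 is the 27th.

27 December 2017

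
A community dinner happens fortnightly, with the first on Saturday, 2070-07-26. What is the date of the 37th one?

2071-12-12

The 37th occurrence is 36 intervals after the first: 36 × 14 = 504 days after 2070-07-26.
July has 31 days — 5 days to the end of July leaves 499.
From end of July to end of 2070 is 153 days (346 left).
January has 31 days (315 left).
February has 28 days (287 left).
March has 31 days (256 left).
April has 30 days (226 left).
May has 31 days (195 left).
June has 30 days (165 left).
July has 31 days (134 left).
August has 31 days (103 left).
September has 30 days (73 left).
October has 31 days (42 left).
November has 30 days (12 left).
12 days into December → 2071-12-12.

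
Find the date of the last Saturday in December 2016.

31 December 2016

The first Saturday of December 2016 is December 3.
December 2016 has 31 days. Adding weeks: 3, 10, 17, 24, 31 — the last one ≤ 31 is the 31st.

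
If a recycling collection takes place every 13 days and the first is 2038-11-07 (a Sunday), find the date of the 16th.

The 16th occurrence is 15 intervals after the first: 15 × 13 = 195 days after 2038-11-07.
November has 30 days — 23 days to the end of November leaves 172.
December has 31 days (141 left).
January has 31 days (110 left).
February has 28 days (82 left).
March has 31 days (51 left).
April has 30 days (21 left).
21 days into May → 2039-05-21.

2039-05-21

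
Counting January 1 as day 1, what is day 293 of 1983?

January has 31 days (293 − 31 = 262 remain).
February has 28 days (262 − 28 = 234 remain).
March has 31 days (234 − 31 = 203 remain).
April has 30 days (203 − 30 = 173 remain).
May has 31 days (173 − 31 = 142 remain).
June has 30 days (142 − 30 = 112 remain).
July has 31 days (112 − 31 = 81 remain).
August has 31 days (81 − 31 = 50 remain).
September has 30 days (50 − 30 = 20 remain).
20 into October → October 20.

20 October 1983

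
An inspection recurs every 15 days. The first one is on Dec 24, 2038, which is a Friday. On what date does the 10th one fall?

The 10th occurrence is 9 intervals after the first: 9 × 15 = 135 days after Dec 24, 2038.
Dec has 31 days — 7 days to the end of Dec leaves 128.
Jan has 31 days (97 left).
Feb has 28 days (69 left).
Mar has 31 days (38 left).
Apr has 30 days (8 left).
8 days into May → May 8, 2039.

May 8, 2039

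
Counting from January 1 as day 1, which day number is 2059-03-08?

Days in months before March: 31 + 28 = 59.
Plus 8 days into March → day 67.

67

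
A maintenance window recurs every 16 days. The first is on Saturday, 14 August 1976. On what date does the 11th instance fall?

21 January 1977

The 11th occurrence is 10 intervals after the first: 10 × 16 = 160 days after 14 August 1976.
August has 31 days — 17 days to the end of August leaves 143.
September has 30 days (113 left).
October has 31 days (82 left).
November has 30 days (52 left).
December has 31 days (21 left).
21 days into January → 21 January 1977.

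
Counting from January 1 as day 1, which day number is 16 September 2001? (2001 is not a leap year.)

259

Days in months before September: 31 + 28 + 31 + 30 + 31 + 30 + 31 + 31 = 243.
Plus 16 days into September → day 259.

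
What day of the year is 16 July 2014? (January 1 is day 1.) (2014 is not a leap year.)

197

Days in months before July: 31 + 28 + 31 + 30 + 31 + 30 = 181.
Plus 16 days into July → day 197.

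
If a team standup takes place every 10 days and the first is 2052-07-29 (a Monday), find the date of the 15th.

2052-12-16

The 15th occurrence is 14 intervals after the first: 14 × 10 = 140 days after 2052-07-29.
July has 31 days — 2 days to the end of July leaves 138.
August has 31 days (107 left).
September has 30 days (77 left).
October has 31 days (46 left).
November has 30 days (16 left).
16 days into December → 2052-12-16.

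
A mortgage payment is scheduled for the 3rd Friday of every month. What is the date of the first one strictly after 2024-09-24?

2024-10-18

September 2024 starts on a Sunday; its first Friday is the 6th, so the 3rd Friday is the 20th — 2024-09-20.
That is not after 2024-09-24, so look at October 2024.
October 2024 starts on a Tuesday; its first Friday is the 4th, so the 3rd Friday is the 18th — 2024-10-18.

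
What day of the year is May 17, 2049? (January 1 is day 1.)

137

Days in months before May: 31 + 28 + 31 + 30 = 120.
Plus 17 days into May → day 137.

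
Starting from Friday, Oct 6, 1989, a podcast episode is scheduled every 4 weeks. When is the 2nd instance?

Nov 3, 1989

The 2nd occurrence is 1 interval after the first: 1 × 28 = 28 days after Oct 6, 1989.
Oct has 31 days — 25 days to the end of Oct leaves 3.
3 days into Nov → Nov 3, 1989.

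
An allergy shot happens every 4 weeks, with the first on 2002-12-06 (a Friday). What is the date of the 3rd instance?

2003-01-31

The 3rd occurrence is 2 intervals after the first: 2 × 28 = 56 days after 2002-12-06.
December has 31 days — 25 days to the end of December leaves 31.
31 days into January → 2003-01-31.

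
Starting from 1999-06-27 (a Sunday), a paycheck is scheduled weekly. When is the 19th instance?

1999-10-31

The 19th occurrence is 18 intervals after the first: 18 × 7 = 126 days after 1999-06-27.
June has 30 days — 3 days to the end of June leaves 123.
July has 31 days (92 left).
August has 31 days (61 left).
September has 30 days (31 left).
31 days into October → 1999-10-31.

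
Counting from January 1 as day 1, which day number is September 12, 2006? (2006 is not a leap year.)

255

Days in months before September: 31 + 28 + 31 + 30 + 31 + 30 + 31 + 31 = 243.
Plus 12 days into September → day 255.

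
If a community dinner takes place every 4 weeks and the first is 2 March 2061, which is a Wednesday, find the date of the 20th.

16 August 2062

The 20th occurrence is 19 intervals after the first: 19 × 28 = 532 days after 2 March 2061.
March has 31 days — 29 days to the end of March leaves 503.
From end of March to end of 2061 is 275 days (228 left).
January has 31 days (197 left).
February has 28 days (169 left).
March has 31 days (138 left).
April has 30 days (108 left).
May has 31 days (77 left).
June has 30 days (47 left).
July has 31 days (16 left).
16 days into August → 16 August 2062.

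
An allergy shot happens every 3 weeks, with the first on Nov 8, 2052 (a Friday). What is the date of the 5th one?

Jan 31, 2053

The 5th occurrence is 4 intervals after the first: 4 × 21 = 84 days after Nov 8, 2052.
Nov has 30 days — 22 days to the end of Nov leaves 62.
Dec has 31 days (31 left).
31 days into Jan → Jan 31, 2053.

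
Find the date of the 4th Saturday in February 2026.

February 2026 begins on a Sunday, so the first Saturday is February 7 (6 days later).
The 4th Saturday is 3 weeks later: 7 + 21 = 28.

28 February 2026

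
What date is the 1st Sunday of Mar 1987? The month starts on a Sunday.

Mar 1, 1987

Mar 1987 begins on a Sunday, so the first Sunday is Mar 1.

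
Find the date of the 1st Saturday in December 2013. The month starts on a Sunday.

7 December 2013

December 2013 begins on a Sunday, so the first Saturday is December 7 (6 days later).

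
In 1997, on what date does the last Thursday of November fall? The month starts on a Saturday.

November 1997 begins on a Saturday, so the first Thursday is November 6 (5 days later).
November 1997 has 30 days. Adding weeks: 6, 13, 20, 27 — the last one ≤ 30 is the 27th.

1997-11-27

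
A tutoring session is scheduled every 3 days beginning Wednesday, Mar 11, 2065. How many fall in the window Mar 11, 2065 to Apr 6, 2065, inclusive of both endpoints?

Occurrences land 3·i days after Mar 11, 2065 for i = 0, 1, 2, …
The window opens on the start date, so the first occurrence inside is #1 on Mar 11, 2065.
Apr 6, 2065 is 26 days after the start; 26 ÷ 3 = 8 remainder 2. Last occurrence in the window: #9 on Apr 4, 2065.
Occurrences #1 through #9: 9 in total.

9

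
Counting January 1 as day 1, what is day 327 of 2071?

2071-11-23

January has 31 days (327 − 31 = 296 remain).
February has 28 days (296 − 28 = 268 remain).
March has 31 days (268 − 31 = 237 remain).
April has 30 days (237 − 30 = 207 remain).
May has 31 days (207 − 31 = 176 remain).
June has 30 days (176 − 30 = 146 remain).
July has 31 days (146 − 31 = 115 remain).
August has 31 days (115 − 31 = 84 remain).
September has 30 days (84 − 30 = 54 remain).
October has 31 days (54 − 31 = 23 remain).
23 into November → November 23.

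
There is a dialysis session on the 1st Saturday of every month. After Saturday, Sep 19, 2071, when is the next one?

Sep 2071 starts on a Tuesday, so its 1st Saturday is Sep 5, 2071 (4 days in).
That is not after Sep 19, 2071, so look at Oct 2071.
Oct 2071 starts on a Thursday, so its 1st Saturday is Oct 3, 2071 (2 days in).

Oct 3, 2071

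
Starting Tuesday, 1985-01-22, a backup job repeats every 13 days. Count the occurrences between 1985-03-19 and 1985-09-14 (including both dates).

Occurrences land 13·i days after 1985-01-22 for i = 0, 1, 2, …
1985-03-19 is 56 days after the start; 56 ÷ 13 = 4 remainder 4; since the remainder is 4, round up to i = 5. First occurrence in the window: #6 on 1985-03-28 (5×13 = 65 days in).
1985-09-14 is 235 days after the start; 235 ÷ 13 = 18 remainder 1. Last occurrence in the window: #19 on 1985-09-13.
Occurrences #6 through #19: 14 in total.

14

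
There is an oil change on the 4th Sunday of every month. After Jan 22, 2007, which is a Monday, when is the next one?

Jan 28, 2007

Jan 2007 starts on a Monday; its first Sunday is the 7th, so the 4th Sunday is the 28th — Jan 28, 2007.
Jan 28, 2007 is after Jan 22, 2007, so that is the next one.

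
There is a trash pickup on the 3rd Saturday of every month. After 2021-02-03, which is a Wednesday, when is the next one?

February 2021 starts on a Monday; its first Saturday is the 6th, so the 3rd Saturday is the 20th — 2021-02-20.
2021-02-20 is after 2021-02-03, so that is the next one.

2021-02-20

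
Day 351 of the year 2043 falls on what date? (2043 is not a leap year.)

December 17, 2043

January has 31 days (351 − 31 = 320 remain).
February has 28 days (320 − 28 = 292 remain).
March has 31 days (292 − 31 = 261 remain).
April has 30 days (261 − 30 = 231 remain).
May has 31 days (231 − 31 = 200 remain).
June has 30 days (200 − 30 = 170 remain).
July has 31 days (170 − 31 = 139 remain).
August has 31 days (139 − 31 = 108 remain).
September has 30 days (108 − 30 = 78 remain).
October has 31 days (78 − 31 = 47 remain).
November has 30 days (47 − 30 = 17 remain).
17 into December → December 17.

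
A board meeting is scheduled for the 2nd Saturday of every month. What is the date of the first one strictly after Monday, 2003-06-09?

2003-06-14

June 2003 starts on a Sunday; its first Saturday is the 7th, so the 2nd Saturday is the 14th — 2003-06-14.
2003-06-14 is after 2003-06-09, so that is the next one.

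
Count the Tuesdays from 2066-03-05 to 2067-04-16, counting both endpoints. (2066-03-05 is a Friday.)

2066-03-05 is a Friday; the first Tuesday on or after it is 2066-03-09 (4 days later).
From 2066-03-09 to 2067-04-16: 297 + 106 = 403 days (rest of 2066, to 2067-04-16 in 2067).
403 ÷ 7 = 57 full weeks with remainder 4, so 57 more Tuesdays after the first → 58.

58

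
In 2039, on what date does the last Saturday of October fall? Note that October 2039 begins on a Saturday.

29 October 2039

October 2039 begins on a Saturday, so the first Saturday is October 1.
October 2039 has 31 days. Adding weeks: 1, 8, 15, 22, 29 — the last one ≤ 31 is the 29th.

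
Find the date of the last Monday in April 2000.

April 24, 2000

April 2000 begins on a Saturday, so the first Monday is April 3 (2 days later).
April 2000 has 30 days. Adding weeks: 3, 10, 17, 24 — the last one ≤ 30 is the 24th.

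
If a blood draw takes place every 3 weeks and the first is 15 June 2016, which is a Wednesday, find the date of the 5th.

The 5th occurrence is 4 intervals after the first: 4 × 21 = 84 days after 15 June 2016.
June has 30 days — 15 days to the end of June leaves 69.
July has 31 days (38 left).
August has 31 days (7 left).
7 days into September → 7 September 2016.

7 September 2016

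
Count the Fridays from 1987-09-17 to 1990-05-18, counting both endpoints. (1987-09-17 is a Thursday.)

140

1987-09-17 is a Thursday; the first Friday on or after it is 1987-09-18 (1 day later).
From 1987-09-18 to 1990-05-18: 104 + 366 + 365 + 138 = 973 days (rest of 1987, 1988, 1989, to 1990-05-18 in 1990).
973 ÷ 7 = 139 full weeks with remainder 0, so 139 more Fridays after the first → 140.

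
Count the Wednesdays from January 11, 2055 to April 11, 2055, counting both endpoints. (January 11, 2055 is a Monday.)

13

January 11, 2055 is a Monday; the first Wednesday on or after it is January 13, 2055 (2 days later).
From January 13, 2055 to April 11, 2055: 18 + 28 + 31 + 11 = 88 days (rest of January, February, March, April).
88 ÷ 7 = 12 full weeks with remainder 4, so 12 more Wednesdays after the first → 13.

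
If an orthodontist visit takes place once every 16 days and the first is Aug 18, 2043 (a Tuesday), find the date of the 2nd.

Sep 3, 2043

The 2nd occurrence is 1 interval after the first: 1 × 16 = 16 days after Aug 18, 2043.
Aug has 31 days — 13 days to the end of Aug leaves 3.
3 days into Sep → Sep 3, 2043.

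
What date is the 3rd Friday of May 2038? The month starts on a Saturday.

21 May 2038

May 2038 begins on a Saturday, so the first Friday is May 7 (6 days later).
The 3rd Friday is 2 weeks later: 7 + 14 = 21.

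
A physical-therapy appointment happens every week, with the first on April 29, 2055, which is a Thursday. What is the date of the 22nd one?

The 22nd occurrence is 21 intervals after the first: 21 × 7 = 147 days after April 29, 2055.
April has 30 days — 1 day to the end of April leaves 146.
May has 31 days (115 left).
June has 30 days (85 left).
July has 31 days (54 left).
August has 31 days (23 left).
23 days into September → September 23, 2055.

September 23, 2055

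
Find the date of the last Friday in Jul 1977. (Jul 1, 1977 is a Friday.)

Jul 29, 1977

Jul 1977 begins on a Friday, so the first Friday is Jul 1.
Jul 1977 has 31 days. Adding weeks: 1, 8, 15, 22, 29 — the last one ≤ 31 is the 29th.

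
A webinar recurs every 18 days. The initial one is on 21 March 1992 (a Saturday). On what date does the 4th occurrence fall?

14 May 1992

The 4th occurrence is 3 intervals after the first: 3 × 18 = 54 days after 21 March 1992.
March has 31 days — 10 days to the end of March leaves 44.
April has 30 days (14 left).
14 days into May → 14 May 1992.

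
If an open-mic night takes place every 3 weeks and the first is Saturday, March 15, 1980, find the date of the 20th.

April 18, 1981

The 20th occurrence is 19 intervals after the first: 19 × 21 = 399 days after March 15, 1980.
March has 31 days — 16 days to the end of March leaves 383.
April has 30 days (353 left).
May has 31 days (322 left).
June has 30 days (292 left).
July has 31 days (261 left).
August has 31 days (230 left).
September has 30 days (200 left).
October has 31 days (169 left).
November has 30 days (139 left).
December has 31 days (108 left).
January has 31 days (77 left).
February has 28 days (49 left).
March has 31 days (18 left).
18 days into April → April 18, 1981.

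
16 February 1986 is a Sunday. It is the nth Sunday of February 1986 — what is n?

Day 16 falls in week ⌈16/7⌉ of the month.
Days 1–7 hold the 1st Sunday, 8–14 the 2nd, 15–21 the 3rd, 22–28 the 4th, 29–31 the 5th.
16 is in the range for the 3rd.

3rd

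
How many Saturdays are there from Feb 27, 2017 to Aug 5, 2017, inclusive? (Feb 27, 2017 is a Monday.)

23

Feb 27, 2017 is a Monday; the first Saturday on or after it is Mar 4, 2017 (5 days later).
From Mar 4, 2017 to Aug 5, 2017: 27 + 30 + 31 + 30 + 31 + 5 = 154 days (rest of Mar, Apr, May, Jun, Jul, Aug).
154 ÷ 7 = 22 full weeks with remainder 0, so 22 more Saturdays after the first → 23.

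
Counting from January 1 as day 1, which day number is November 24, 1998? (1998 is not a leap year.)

Days in months before November: 31 + 28 + 31 + 30 + 31 + 30 + 31 + 31 + 30 + 31 = 304.
Plus 24 days into November → day 328.

328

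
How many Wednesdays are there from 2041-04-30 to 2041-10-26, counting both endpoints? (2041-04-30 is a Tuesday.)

2041-04-30 is a Tuesday; the first Wednesday on or after it is 2041-05-01 (1 day later).
From 2041-05-01 to 2041-10-26: 30 + 30 + 31 + 31 + 30 + 26 = 178 days (rest of May, June, July, August, September, October).
178 ÷ 7 = 25 full weeks with remainder 3, so 25 more Wednesdays after the first → 26.

26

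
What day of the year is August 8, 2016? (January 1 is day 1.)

221

Days in months before August: 31 + 29 + 31 + 30 + 31 + 30 + 31 = 213.
Plus 8 days into August → day 221.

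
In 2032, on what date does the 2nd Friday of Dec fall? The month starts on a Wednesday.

Dec 2032 begins on a Wednesday, so the first Friday is Dec 3 (2 days later).
The 2nd Friday is 1 weeks later: 3 + 7 = 10.

Dec 10, 2032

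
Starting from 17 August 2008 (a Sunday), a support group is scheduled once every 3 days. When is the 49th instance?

The 49th occurrence is 48 intervals after the first: 48 × 3 = 144 days after 17 August 2008.
August has 31 days — 14 days to the end of August leaves 130.
September has 30 days (100 left).
October has 31 days (69 left).
November has 30 days (39 left).
December has 31 days (8 left).
8 days into January → 8 January 2009.

8 January 2009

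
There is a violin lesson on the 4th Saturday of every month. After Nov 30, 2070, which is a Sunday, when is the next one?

Dec 27, 2070

Nov 2070 starts on a Saturday; its first Saturday is the 1st, so the 4th Saturday is the 22nd — Nov 22, 2070.
That is not after Nov 30, 2070, so look at Dec 2070.
Dec 2070 starts on a Monday; its first Saturday is the 6th, so the 4th Saturday is the 27th — Dec 27, 2070.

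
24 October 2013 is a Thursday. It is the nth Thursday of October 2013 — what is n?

Day 24 falls in week ⌈24/7⌉ of the month.
Days 1–7 hold the 1st Thursday, 8–14 the 2nd, 15–21 the 3rd, 22–28 the 4th, 29–31 the 5th.
24 is in the range for the 4th.

4th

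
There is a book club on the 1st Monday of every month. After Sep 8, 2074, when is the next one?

Sep 2074 starts on a Saturday, so its 1st Monday is Sep 3, 2074 (2 days in).
That is not after Sep 8, 2074, so look at Oct 2074.
Oct 2074 starts on a Monday, so its 1st Monday is Oct 1, 2074.

Oct 1, 2074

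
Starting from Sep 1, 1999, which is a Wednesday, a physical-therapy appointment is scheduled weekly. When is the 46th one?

Jul 12, 2000

The 46th occurrence is 45 intervals after the first: 45 × 7 = 315 days after Sep 1, 1999.
Sep has 30 days — 29 days to the end of Sep leaves 286.
Oct has 31 days (255 left).
Nov has 30 days (225 left).
Dec has 31 days (194 left).
Jan has 31 days (163 left).
Feb has 29 days (134 left).
Mar has 31 days (103 left).
Apr has 30 days (73 left).
May has 31 days (42 left).
Jun has 30 days (12 left).
12 days into Jul → Jul 12, 2000.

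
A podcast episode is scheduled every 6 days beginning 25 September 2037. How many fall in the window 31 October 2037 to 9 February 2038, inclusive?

Occurrences land 6·i days after 25 September 2037 for i = 0, 1, 2, …
31 October 2037 is 36 days after the start; 36 ÷ 6 = 6 remainder 0. First occurrence in the window: #7 on 31 October 2037 (6×6 = 36 days in).
9 February 2038 is 137 days after the start; 137 ÷ 6 = 22 remainder 5. Last occurrence in the window: #23 on 4 February 2038.
Occurrences #7 through #23: 17 in total.

17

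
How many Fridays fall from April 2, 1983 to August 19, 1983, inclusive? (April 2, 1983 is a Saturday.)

20

April 2, 1983 is a Saturday; the first Friday on or after it is April 8, 1983 (6 days later).
From April 8, 1983 to August 19, 1983: 22 + 31 + 30 + 31 + 19 = 133 days (rest of April, May, June, July, August).
133 ÷ 7 = 19 full weeks with remainder 0, so 19 more Fridays after the first → 20.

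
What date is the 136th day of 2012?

15 May 2012

January has 31 days (136 − 31 = 105 remain).
February has 29 days (105 − 29 = 76 remain).
March has 31 days (76 − 31 = 45 remain).
April has 30 days (45 − 30 = 15 remain).
15 into May → May 15.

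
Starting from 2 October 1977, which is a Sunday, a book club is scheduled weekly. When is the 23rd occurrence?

The 23rd occurrence is 22 intervals after the first: 22 × 7 = 154 days after 2 October 1977.
October has 31 days — 29 days to the end of October leaves 125.
November has 30 days (95 left).
December has 31 days (64 left).
January has 31 days (33 left).
February has 28 days (5 left).
5 days into March → 5 March 1978.

5 March 1978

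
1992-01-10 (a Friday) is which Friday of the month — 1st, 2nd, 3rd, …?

Day 10 falls in week ⌈10/7⌉ of the month.
Days 1–7 hold the 1st Friday, 8–14 the 2nd, 15–21 the 3rd, 22–28 the 4th, 29–31 the 5th.
10 is in the range for the 2nd.

2nd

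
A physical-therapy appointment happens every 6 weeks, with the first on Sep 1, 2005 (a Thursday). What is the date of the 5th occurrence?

Feb 16, 2006

The 5th occurrence is 4 intervals after the first: 4 × 42 = 168 days after Sep 1, 2005.
Sep has 30 days — 29 days to the end of Sep leaves 139.
Oct has 31 days (108 left).
Nov has 30 days (78 left).
Dec has 31 days (47 left).
Jan has 31 days (16 left).
16 days into Feb → Feb 16, 2006.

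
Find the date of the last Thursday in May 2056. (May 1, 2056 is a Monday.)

May 2056 begins on a Monday, so the first Thursday is May 4 (3 days later).
May 2056 has 31 days. Adding weeks: 4, 11, 18, 25 — the last one ≤ 31 is the 25th.

2056-05-25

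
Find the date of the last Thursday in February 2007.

February 2007 begins on a Thursday, so the first Thursday is February 1.
February 2007 has 28 days. Adding weeks: 1, 8, 15, 22 — the last one ≤ 28 is the 22nd.

22 February 2007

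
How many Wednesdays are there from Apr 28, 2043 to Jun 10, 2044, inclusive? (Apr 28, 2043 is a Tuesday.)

Apr 28, 2043 is a Tuesday; the first Wednesday on or after it is Apr 29, 2043 (1 day later).
From Apr 29, 2043 to Jun 10, 2044: 246 + 162 = 408 days (rest of 2043, to Jun 10, 2044 in 2044).
408 ÷ 7 = 58 full weeks with remainder 2, so 58 more Wednesdays after the first → 59.

59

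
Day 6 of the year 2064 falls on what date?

6 into Jan → Jan 6.

Jan 6, 2064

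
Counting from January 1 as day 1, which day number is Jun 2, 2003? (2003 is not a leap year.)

153

Days in months before Jun: 31 + 28 + 31 + 30 + 31 = 151.
Plus 2 days into Jun → day 153.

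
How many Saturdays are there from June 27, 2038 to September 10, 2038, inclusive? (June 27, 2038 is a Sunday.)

June 27, 2038 is a Sunday; the first Saturday on or after it is July 3, 2038 (6 days later).
From July 3, 2038 to September 10, 2038: 28 + 31 + 10 = 69 days (rest of July, August, September).
69 ÷ 7 = 9 full weeks with remainder 6, so 9 more Saturdays after the first → 10.

10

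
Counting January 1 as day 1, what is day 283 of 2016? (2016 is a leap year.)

Oct 9, 2016

Jan has 31 days (283 − 31 = 252 remain).
Feb has 29 days (252 − 29 = 223 remain).
Mar has 31 days (223 − 31 = 192 remain).
Apr has 30 days (192 − 30 = 162 remain).
May has 31 days (162 − 31 = 131 remain).
Jun has 30 days (131 − 30 = 101 remain).
Jul has 31 days (101 − 31 = 70 remain).
Aug has 31 days (70 − 31 = 39 remain).
Sep has 30 days (39 − 30 = 9 remain).
9 into Oct → Oct 9.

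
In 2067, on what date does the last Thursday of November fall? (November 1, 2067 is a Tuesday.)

24 November 2067

November 2067 begins on a Tuesday, so the first Thursday is November 3 (2 days later).
November 2067 has 30 days. Adding weeks: 3, 10, 17, 24 — the last one ≤ 30 is the 24th.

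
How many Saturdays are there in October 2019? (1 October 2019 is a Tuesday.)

1 October 2019 is a Tuesday; the first Saturday on or after it is 5 October 2019 (4 days later).
From 5 October 2019 to 31 October 2019 is 31 − 5 = 26 days.
26 ÷ 7 = 3 full weeks with remainder 5, so 3 more Saturdays after the first → 4.

4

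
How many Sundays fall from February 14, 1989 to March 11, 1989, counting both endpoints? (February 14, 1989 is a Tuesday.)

3

February 14, 1989 is a Tuesday; the first Sunday on or after it is February 19, 1989 (5 days later).
From February 19, 1989 to March 11, 1989: 9 + 11 = 20 days (rest of February, March).
20 ÷ 7 = 2 full weeks with remainder 6, so 2 more Sundays after the first → 3.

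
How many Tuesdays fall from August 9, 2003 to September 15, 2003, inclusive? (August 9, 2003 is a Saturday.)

5

August 9, 2003 is a Saturday; the first Tuesday on or after it is August 12, 2003 (3 days later).
From August 12, 2003 to September 15, 2003: 19 + 15 = 34 days (rest of August, September).
34 ÷ 7 = 4 full weeks with remainder 6, so 4 more Tuesdays after the first → 5.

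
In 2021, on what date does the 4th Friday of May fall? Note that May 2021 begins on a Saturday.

May 28, 2021

May 2021 begins on a Saturday, so the first Friday is May 7 (6 days later).
The 4th Friday is 3 weeks later: 7 + 21 = 28.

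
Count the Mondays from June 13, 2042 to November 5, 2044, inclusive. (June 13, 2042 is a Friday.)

125

June 13, 2042 is a Friday; the first Monday on or after it is June 16, 2042 (3 days later).
From June 16, 2042 to November 5, 2044: 198 + 365 + 310 = 873 days (rest of 2042, 2043, to November 5, 2044 in 2044).
873 ÷ 7 = 124 full weeks with remainder 5, so 124 more Mondays after the first → 125.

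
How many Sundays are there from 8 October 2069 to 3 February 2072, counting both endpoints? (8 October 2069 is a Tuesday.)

8 October 2069 is a Tuesday; the first Sunday on or after it is 13 October 2069 (5 days later).
From 13 October 2069 to 3 February 2072: 79 + 365 + 365 + 34 = 843 days (rest of 2069, 2070, 2071, to 3 February 2072 in 2072).
843 ÷ 7 = 120 full weeks with remainder 3, so 120 more Sundays after the first → 121.

121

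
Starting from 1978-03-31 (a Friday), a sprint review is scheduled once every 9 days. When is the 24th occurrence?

1978-10-24

The 24th occurrence is 23 intervals after the first: 23 × 9 = 207 days after 1978-03-31.
March has 31 days — 0 days to the end of March leaves 207.
April has 30 days (177 left).
May has 31 days (146 left).
June has 30 days (116 left).
July has 31 days (85 left).
August has 31 days (54 left).
September has 30 days (24 left).
24 days into October → 1978-10-24.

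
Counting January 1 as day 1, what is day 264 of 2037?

21 September 2037

January has 31 days (264 − 31 = 233 remain).
February has 28 days (233 − 28 = 205 remain).
March has 31 days (205 − 31 = 174 remain).
April has 30 days (174 − 30 = 144 remain).
May has 31 days (144 − 31 = 113 remain).
June has 30 days (113 − 30 = 83 remain).
July has 31 days (83 − 31 = 52 remain).
August has 31 days (52 − 31 = 21 remain).
21 into September → September 21.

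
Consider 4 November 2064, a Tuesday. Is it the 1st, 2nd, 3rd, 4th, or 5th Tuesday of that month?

Day 4 falls in week ⌈4/7⌉ of the month.
Days 1–7 hold the 1st Tuesday, 8–14 the 2nd, 15–21 the 3rd, 22–28 the 4th, 29–31 the 5th.
4 is in the range for the 1st.

1st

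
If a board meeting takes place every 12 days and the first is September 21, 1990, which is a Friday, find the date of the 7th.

The 7th occurrence is 6 intervals after the first: 6 × 12 = 72 days after September 21, 1990.
September has 30 days — 9 days to the end of September leaves 63.
October has 31 days (32 left).
November has 30 days (2 left).
2 days into December → December 2, 1990.

December 2, 1990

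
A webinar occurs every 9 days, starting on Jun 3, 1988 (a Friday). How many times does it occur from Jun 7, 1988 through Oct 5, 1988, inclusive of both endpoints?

13

Occurrences land 9·i days after Jun 3, 1988 for i = 0, 1, 2, …
Jun 7, 1988 is 4 days after the start; 4 ÷ 9 = 0 remainder 4; since the remainder is 4, round up to i = 1. First occurrence in the window: #2 on Jun 12, 1988 (1×9 = 9 days in).
Oct 5, 1988 is 124 days after the start; 124 ÷ 9 = 13 remainder 7. Last occurrence in the window: #14 on Sep 28, 1988.
Occurrences #2 through #14: 13 in total.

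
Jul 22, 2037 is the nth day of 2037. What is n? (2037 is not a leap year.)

203

Days in months before Jul: 31 + 28 + 31 + 30 + 31 + 30 = 181.
Plus 22 days into Jul → day 203.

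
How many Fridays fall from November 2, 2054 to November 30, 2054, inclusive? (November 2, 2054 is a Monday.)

November 2, 2054 is a Monday; the first Friday on or after it is November 6, 2054 (4 days later).
From November 6, 2054 to November 30, 2054 is 30 − 6 = 24 days.
24 ÷ 7 = 3 full weeks with remainder 3, so 3 more Fridays after the first → 4.

4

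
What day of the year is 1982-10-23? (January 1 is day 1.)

Days in months before October: 31 + 28 + 31 + 30 + 31 + 30 + 31 + 31 + 30 = 273.
Plus 23 days into October → day 296.

296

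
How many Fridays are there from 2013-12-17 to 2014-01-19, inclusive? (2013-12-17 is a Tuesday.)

5

2013-12-17 is a Tuesday; the first Friday on or after it is 2013-12-20 (3 days later).
From 2013-12-20 to 2014-01-19: 11 + 19 = 30 days (rest of December, January).
30 ÷ 7 = 4 full weeks with remainder 2, so 4 more Fridays after the first → 5.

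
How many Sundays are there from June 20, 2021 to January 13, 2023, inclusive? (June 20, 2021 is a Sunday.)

June 20, 2021 is a Sunday; the first Sunday on or after it is June 20, 2021.
From June 20, 2021 to January 13, 2023: 194 + 365 + 13 = 572 days (rest of 2021, 2022, to January 13, 2023 in 2023).
572 ÷ 7 = 81 full weeks with remainder 5, so 81 more Sundays after the first → 82.

82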